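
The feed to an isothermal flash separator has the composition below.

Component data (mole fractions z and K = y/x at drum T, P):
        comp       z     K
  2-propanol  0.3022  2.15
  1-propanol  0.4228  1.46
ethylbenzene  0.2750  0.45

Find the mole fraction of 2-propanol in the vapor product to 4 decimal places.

Let β = V/F and solve Σ zᵢ(Kᵢ−1)/(1+β(Kᵢ−1)) = 0.
Check two-phase: ΣzᵢKᵢ = 1.3908 > 1 and Σzᵢ/Kᵢ = 1.0413 > 1, so g(0) = 0.3908 > 0 and g(1) = -0.0413 < 0.
Newton–Raphson from β = 0.63:
  β = 0.6300: g = 0.12087, g' = -0.3830 → β = 0.9456
  β = 0.9456: g = -0.01315, g' = -0.4964 → β = 0.9191
  β = 0.9191: g = -0.00024, g' = -0.4789 → β = 0.9186
Converged at β = 0.9186.
Compositions from xᵢ = zᵢ/(1+β(Kᵢ−1)), yᵢ = Kᵢxᵢ:
  2-propanol: x = 0.1470, y = 0.3159
  1-propanol: x = 0.2972, y = 0.4339
  ethylbenzene: x = 0.5558, y = 0.2501

y_2-propanol = 0.3159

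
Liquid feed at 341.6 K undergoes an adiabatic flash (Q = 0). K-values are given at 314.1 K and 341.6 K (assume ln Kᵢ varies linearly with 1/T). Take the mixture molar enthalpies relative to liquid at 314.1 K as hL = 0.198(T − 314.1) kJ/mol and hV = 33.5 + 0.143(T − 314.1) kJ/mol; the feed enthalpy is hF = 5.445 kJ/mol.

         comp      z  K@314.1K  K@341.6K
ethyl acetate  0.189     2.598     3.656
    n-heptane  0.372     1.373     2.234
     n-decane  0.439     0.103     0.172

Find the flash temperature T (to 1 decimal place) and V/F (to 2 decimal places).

T = 318.7 K, V/F = 0.14

Adiabatic flash: solve Rachford–Rice at each trial T, then check hF = ψ·hV(T) + (1−ψ)·hL(T).
  T = 314.1 K: K = (2.598, 1.373, 0.103), RR gives ψ = 0.054, H_out = 1.818 kJ/mol
  T = 341.6 K: K = (3.656, 2.234, 0.172), RR gives ψ = 0.406, H_out = 18.427 kJ/mol
  T = 327.9 K: K = (3.106, 1.771, 0.135), RR gives ψ = 0.266, H_out = 11.430 kJ/mol
  T = 321.0 K: K = (2.846, 1.564, 0.118), RR gives ψ = 0.172, H_out = 7.048 kJ/mol
  T = 317.6 K: K = (2.722, 1.468, 0.110), RR gives ψ = 0.117, H_out = 4.590 kJ/mol
  T = 319.3 K: K = (2.784, 1.515, 0.114), RR gives ψ = 0.145, H_out = 5.847 kJ/mol
  T = 318.5 K: K = (2.755, 1.493, 0.112), RR gives ψ = 0.132, H_out = 5.262 kJ/mol
  T = 318.9 K: K = (2.769, 1.504, 0.113), RR gives ψ = 0.139, H_out = 5.556 kJ/mol
Linear interpolation between T = 318.5 (H_out = 5.262) and T = 318.9 (H_out = 5.556) on hF = 5.445 gives T ≈ 318.7 K, at which ψ = 0.14.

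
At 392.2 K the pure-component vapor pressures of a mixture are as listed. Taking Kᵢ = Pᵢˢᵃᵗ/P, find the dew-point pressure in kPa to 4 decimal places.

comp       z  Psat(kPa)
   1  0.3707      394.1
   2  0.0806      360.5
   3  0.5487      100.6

Pdew = 151.0922 kPa

At the dew point ψ → 1, so Σzᵢ/Kᵢ = 1 with Kᵢ = Pᵢˢᵃᵗ/P ⇒ 1/P = Σzᵢ/Pᵢˢᵃᵗ.
1/P = 0.3707/394.1 + 0.0806/360.5 + 0.5487/100.6 = 0.0066185 ⇒ P = 151.0922 kPa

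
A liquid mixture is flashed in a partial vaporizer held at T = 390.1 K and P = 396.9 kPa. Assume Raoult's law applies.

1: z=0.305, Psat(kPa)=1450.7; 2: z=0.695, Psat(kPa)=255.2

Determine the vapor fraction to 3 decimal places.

ψ = 0.593

Raoult's law: Kᵢ = Pᵢˢᵃᵗ/P = Pᵢˢᵃᵗ/396.9.
  K_1 = 1450.7/396.9 = 3.65508, K_2 = 255.2/396.9 = 0.64298
Material balance + equilibrium reduce to Σ zᵢ(Kᵢ−1)/(1+ψ(Kᵢ−1)) = 0.
g(0) = ΣzᵢKᵢ − 1 = 0.562 and g(1) = 1 − Σzᵢ/Kᵢ = -0.164, so a root lies in (0, 1).
Binary case is linear: z₁(K₁−1)(1+ψ(K₂−1)) + z₂(K₂−1)(1+ψ(K₁−1)) = 0
⇒ ψ = [z₁(K₁−1)+z₂(K₂−1)] / [−(K₁−1)(K₂−1)] = 0.5617/0.9479 = 0.593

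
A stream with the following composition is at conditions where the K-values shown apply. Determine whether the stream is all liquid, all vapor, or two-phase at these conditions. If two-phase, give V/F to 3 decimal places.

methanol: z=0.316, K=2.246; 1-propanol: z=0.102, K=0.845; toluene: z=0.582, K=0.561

two-phase, V/F = 0.243

ΣzᵢKᵢ = 1.122; Σzᵢ/Kᵢ = 1.299.
Both exceed 1, so a two-phase solution exists.
Newton–Raphson from ψ = 0.38:
  ψ = 0.380: g = -0.0562, g' = -0.390 → ψ = 0.236
  ψ = 0.236: g = 0.0029, g' = -0.435 → ψ = 0.242
  ψ = 0.242: g = 0.0000, g' = -0.432 → ψ = 0.243
Converged at ψ = 0.243.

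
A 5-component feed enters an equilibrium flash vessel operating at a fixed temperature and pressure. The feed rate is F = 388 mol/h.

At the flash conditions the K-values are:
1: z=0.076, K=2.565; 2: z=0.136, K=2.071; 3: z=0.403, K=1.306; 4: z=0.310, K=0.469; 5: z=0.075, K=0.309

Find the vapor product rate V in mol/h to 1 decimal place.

Newton–Raphson from ψ = 0.5:
  ψ = 0.500: g = -0.0348, g' = -0.399 → ψ = 0.413
  ψ = 0.413: g = -0.0006, g' = -0.387 → ψ = 0.411
Converged at ψ = 0.411.
Then V = ψ·F = 0.4113·388 = 159.6 mol/h and L = F − V = 228.4 mol/h.

V = 159.6 mol/h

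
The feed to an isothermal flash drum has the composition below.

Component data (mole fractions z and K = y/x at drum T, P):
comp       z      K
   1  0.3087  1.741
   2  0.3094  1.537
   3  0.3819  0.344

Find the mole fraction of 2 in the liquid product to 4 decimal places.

x_2 = 0.2614

Newton iteration, β⁰ = 0.6:
  β = 0.6000: g = -0.12913, g' = -0.5792 → β = 0.3770
  β = 0.3770: g = -0.01589, g' = -0.4554 → β = 0.3421
  β = 0.3421: g = -0.00019, g' = -0.4448 → β = 0.3417
Converged at β = 0.3417.
Compositions from xᵢ = zᵢ/(1+β(Kᵢ−1)), yᵢ = Kᵢxᵢ:
  1: x = 0.2463, y = 0.4289
  2: x = 0.2614, y = 0.4018
  3: x = 0.4922, y = 0.1693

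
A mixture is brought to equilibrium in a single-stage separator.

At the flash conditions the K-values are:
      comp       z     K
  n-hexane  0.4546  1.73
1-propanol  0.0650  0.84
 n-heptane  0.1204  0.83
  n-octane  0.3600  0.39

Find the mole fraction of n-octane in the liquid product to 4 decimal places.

x_n-octane = 0.4160

Iterate (Newton) starting at V/F = 0.5:
  V/F = 0.5000: g = -0.10653, g' = -0.4135 → V/F = 0.2424
  V/F = 0.2424: g = -0.00789, g' = -0.3649 → V/F = 0.2207
Converged at V/F = 0.2207.
Compositions from xᵢ = zᵢ/(1+V/F(Kᵢ−1)), yᵢ = Kᵢxᵢ:
  n-hexane: x = 0.3915, y = 0.6773
  1-propanol: x = 0.0674, y = 0.0566
  n-heptane: x = 0.1251, y = 0.1038
  n-octane: x = 0.4160, y = 0.1622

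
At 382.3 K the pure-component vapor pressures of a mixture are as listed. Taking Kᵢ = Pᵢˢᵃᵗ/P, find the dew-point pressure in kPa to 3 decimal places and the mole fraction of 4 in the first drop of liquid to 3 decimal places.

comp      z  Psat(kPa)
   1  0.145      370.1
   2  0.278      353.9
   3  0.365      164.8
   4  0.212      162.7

At the dew point ψ → 1, so Σzᵢ/Kᵢ = 1 with Kᵢ = Pᵢˢᵃᵗ/P ⇒ 1/P = Σzᵢ/Pᵢˢᵃᵗ.
1/P = 0.145/370.1 + 0.278/353.9 + 0.365/164.8 + 0.212/162.7 = 0.004695 ⇒ P = 212.986 kPa
xᵢ = zᵢP/Pᵢˢᵃᵗ ⇒ x_4 = 0.212·212.986/162.7 = 0.278

Pdew = 212.986 kPa, x_4 = 0.278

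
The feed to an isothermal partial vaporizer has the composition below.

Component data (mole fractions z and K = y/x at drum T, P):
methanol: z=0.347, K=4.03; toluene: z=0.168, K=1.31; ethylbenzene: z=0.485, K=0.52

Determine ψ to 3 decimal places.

Iterate (Newton) starting at ψ = 0.5:
  ψ = 0.500: g = 0.1568, g' = -0.709 → ψ = 0.721
  ψ = 0.721: g = 0.0166, g' = -0.586 → ψ = 0.750
Converged at ψ = 0.750.

ψ = 0.750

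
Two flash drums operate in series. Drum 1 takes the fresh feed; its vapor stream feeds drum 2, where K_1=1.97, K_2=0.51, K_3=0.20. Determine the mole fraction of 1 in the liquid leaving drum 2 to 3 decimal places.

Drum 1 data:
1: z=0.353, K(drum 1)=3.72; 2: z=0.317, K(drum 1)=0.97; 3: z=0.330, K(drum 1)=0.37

Drum 1:
Rachford–Rice: g(ψ₁) = Σ zᵢ(Kᵢ−1)/(1+ψ₁(Kᵢ−1)) = 0.
Check two-phase: ΣzᵢKᵢ = 1.743 > 1 and Σzᵢ/Kᵢ = 1.314 > 1, so g(0) = 0.743 > 0 and g(1) = -0.314 < 0.
Iterate (Newton) starting at ψ₁ = 0.57:
  ψ₁ = 0.570: g = 0.0424, g' = -0.721 → ψ₁ = 0.629
Converged at ψ₁ = 0.629.
Drum-1 compositions:
  1: x = 0.130, y = 0.484
  2: x = 0.323, y = 0.313
  3: x = 0.547, y = 0.202
Drum-2 feed = drum-1 vapor: z₂ = (0.4843, 0.3134, 0.2023).
Drum 2:
Newton iteration, ψ₂⁰ = 0.59:
  ψ₂ = 0.590: g = -0.2237, g' = -0.798 → ψ₂ = 0.310
  ψ₂ = 0.310: g = -0.0348, g' = -0.603 → ψ₂ = 0.252
  ψ₂ = 0.252: g = -0.0003, g' = -0.595 → ψ₂ = 0.251
Converged at ψ₂ = 0.251.
  1: x = 0.389, y = 0.767
  2: x = 0.357, y = 0.182
  3: x = 0.253, y = 0.051

x_1 (drum 2) = 0.389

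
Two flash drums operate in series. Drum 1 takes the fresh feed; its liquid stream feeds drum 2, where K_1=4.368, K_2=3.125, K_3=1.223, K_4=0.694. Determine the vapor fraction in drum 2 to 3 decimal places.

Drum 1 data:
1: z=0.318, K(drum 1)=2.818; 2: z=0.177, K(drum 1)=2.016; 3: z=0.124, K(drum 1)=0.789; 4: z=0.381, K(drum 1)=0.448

Drum 1:
Rachford–Rice: g(ψ₁) = Σ zᵢ(Kᵢ−1)/(1+ψ₁(Kᵢ−1)) = 0.
Check two-phase: ΣzᵢKᵢ = 1.521 > 1 and Σzᵢ/Kᵢ = 1.208 > 1, so g(0) = 0.521 > 0 and g(1) = -0.208 < 0.
Newton–Raphson from ψ₁ = 0.5:
  ψ₁ = 0.500: g = 0.1024, g' = -0.597 → ψ₁ = 0.671
  ψ₁ = 0.671: g = 0.0026, g' = -0.578 → ψ₁ = 0.676
Converged at ψ₁ = 0.676.
Drum-1 compositions:
  1: x = 0.143, y = 0.402
  2: x = 0.105, y = 0.212
  3: x = 0.145, y = 0.114
  4: x = 0.608, y = 0.272
Drum-2 feed = drum-1 liquid: z₂ = (0.1427, 0.1049, 0.1446, 0.6078).
Drum 2:
Rachford–Rice: g(ψ₂) = Σ zᵢ(Kᵢ−1)/(1+ψ₂(Kᵢ−1)) = 0.
Feasibility: ΣzᵢKᵢ = 1.550, Σzᵢ/Kᵢ = 1.060 — both > 1, two phases present.
Iterate (Newton) starting at ψ₂ = 0.57:
  ψ₂ = 0.570: g = 0.0688, g' = -0.376 → ψ₂ = 0.753
  ψ₂ = 0.753: g = 0.0076, g' = -0.301 → ψ₂ = 0.778
  ψ₂ = 0.778: g = 0.0001, g' = -0.294 → ψ₂ = 0.779
Converged at ψ₂ = 0.779.
  1: x = 0.039, y = 0.172
  2: x = 0.040, y = 0.124
  3: x = 0.123, y = 0.151
  4: x = 0.798, y = 0.554

V/F (drum 2) = 0.779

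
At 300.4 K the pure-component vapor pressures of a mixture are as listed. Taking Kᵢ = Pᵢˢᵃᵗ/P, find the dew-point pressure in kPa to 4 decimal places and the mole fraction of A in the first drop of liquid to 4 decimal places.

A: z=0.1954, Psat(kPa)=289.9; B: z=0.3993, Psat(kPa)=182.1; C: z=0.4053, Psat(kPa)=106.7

Pdew = 150.0313 kPa, x_A = 0.1011

At the dew point ψ → 1, so Σzᵢ/Kᵢ = 1 with Kᵢ = Pᵢˢᵃᵗ/P ⇒ 1/P = Σzᵢ/Pᵢˢᵃᵗ.
1/P = 0.1954/289.9 + 0.3993/182.1 + 0.4053/106.7 = 0.0066653 ⇒ P = 150.0313 kPa
xᵢ = zᵢP/Pᵢˢᵃᵗ ⇒ x_A = 0.1954·150.0313/289.9 = 0.1011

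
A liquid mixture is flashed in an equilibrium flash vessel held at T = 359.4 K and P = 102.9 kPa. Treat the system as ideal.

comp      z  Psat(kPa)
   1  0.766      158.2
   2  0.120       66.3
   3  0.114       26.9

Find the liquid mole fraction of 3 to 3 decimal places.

Raoult's law: Kᵢ = Pᵢˢᵃᵗ/P = Pᵢˢᵃᵗ/102.9.
  K_1 = 158.2/102.9 = 1.53741, K_2 = 66.3/102.9 = 0.64431, K_3 = 26.9/102.9 = 0.26142
Newton–Raphson from ψ = 0.5:
  ψ = 0.500: g = 0.1391, g' = -0.316 → ψ = 0.940
  ψ = 0.940: g = -0.0658, g' = -0.796 → ψ = 0.857
  ψ = 0.857: g = -0.0090, g' = -0.597 → ψ = 0.842
Converged at ψ = 0.842.
Compositions from xᵢ = zᵢ/(1+ψ(Kᵢ−1)), yᵢ = Kᵢxᵢ:
  1: x = 0.527, y = 0.811
  2: x = 0.171, y = 0.110
  3: x = 0.301, y = 0.079

x_3 = 0.301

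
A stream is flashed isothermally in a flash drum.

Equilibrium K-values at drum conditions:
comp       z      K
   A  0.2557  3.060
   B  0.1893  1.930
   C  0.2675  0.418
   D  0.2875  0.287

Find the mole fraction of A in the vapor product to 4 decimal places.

y_A = 0.4741

Material balance + equilibrium reduce to Σ zᵢ(Kᵢ−1)/(1+ψ(Kᵢ−1)) = 0.
g(0) = ΣzᵢKᵢ − 1 = 0.3421 and g(1) = 1 − Σzᵢ/Kᵢ = -0.8233, so a root lies in (0, 1).
Iterate (Newton) starting at ψ = 0.55:
  ψ = 0.5500: g = -0.20279, g' = -0.9017 → ψ = 0.3251
  ψ = 0.3251: g = -0.00822, g' = -0.8712 → ψ = 0.3157
Converged at ψ = 0.3157.
Compositions from xᵢ = zᵢ/(1+ψ(Kᵢ−1)), yᵢ = Kᵢxᵢ:
  A: x = 0.1549, y = 0.4741
  B: x = 0.1463, y = 0.2824
  C: x = 0.3277, y = 0.1370
  D: x = 0.3710, y = 0.1065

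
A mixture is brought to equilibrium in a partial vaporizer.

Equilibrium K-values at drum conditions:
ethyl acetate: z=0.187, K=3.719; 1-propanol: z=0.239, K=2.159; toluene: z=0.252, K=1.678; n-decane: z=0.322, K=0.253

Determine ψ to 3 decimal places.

ψ = 0.643

Newton–Raphson from ψ = 0.5:
  ψ = 0.500: g = 0.1345, g' = -0.899 → ψ = 0.650
  ψ = 0.650: g = -0.0068, g' = -1.019 → ψ = 0.643
Converged at ψ = 0.643.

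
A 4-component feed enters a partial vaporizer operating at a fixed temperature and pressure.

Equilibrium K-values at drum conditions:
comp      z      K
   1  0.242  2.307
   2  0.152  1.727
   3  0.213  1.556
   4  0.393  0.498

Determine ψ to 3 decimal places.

ψ = 0.746

Material balance + equilibrium reduce to Σ zᵢ(Kᵢ−1)/(1+ψ(Kᵢ−1)) = 0.
g(0) = ΣzᵢKᵢ − 1 = 0.348 and g(1) = 1 − Σzᵢ/Kᵢ = -0.119, so a root lies in (0, 1).
Newton iteration, ψ⁰ = 0.68:
  ψ = 0.680: g = 0.0278, g' = -0.415 → ψ = 0.747
  ψ = 0.747: g = -0.0003, g' = -0.426 → ψ = 0.746
Converged at ψ = 0.746.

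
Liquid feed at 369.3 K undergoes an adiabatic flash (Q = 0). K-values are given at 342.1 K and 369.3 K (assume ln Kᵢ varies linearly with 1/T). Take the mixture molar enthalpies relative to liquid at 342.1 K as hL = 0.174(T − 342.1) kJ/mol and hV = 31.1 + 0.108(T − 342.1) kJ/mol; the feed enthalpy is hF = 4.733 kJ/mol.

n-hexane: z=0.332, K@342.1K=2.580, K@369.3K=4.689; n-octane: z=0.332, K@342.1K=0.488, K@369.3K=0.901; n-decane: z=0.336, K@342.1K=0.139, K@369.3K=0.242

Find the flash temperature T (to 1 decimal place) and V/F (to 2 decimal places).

T = 345.8 K, V/F = 0.13

Adiabatic flash: solve Rachford–Rice at each trial T, then check hF = ψ·hV(T) + (1−ψ)·hL(T).
  T = 342.1 K: K = (2.580, 0.488, 0.139), RR gives ψ = 0.059, H_out = 1.828 kJ/mol
  T = 369.3 K: K = (4.689, 0.901, 0.242), RR gives ψ = 0.487, H_out = 18.996 kJ/mol
  T = 355.7 K: K = (3.518, 0.671, 0.185), RR gives ψ = 0.294, H_out = 11.232 kJ/mol
  T = 348.9 K: K = (3.022, 0.574, 0.161), RR gives ψ = 0.186, H_out = 6.888 kJ/mol
  T = 345.5 K: K = (2.794, 0.530, 0.150), RR gives ψ = 0.126, H_out = 4.479 kJ/mol
  T = 347.2 K: K = (2.906, 0.551, 0.155), RR gives ψ = 0.157, H_out = 5.709 kJ/mol
  T = 346.4 K: K = (2.853, 0.541, 0.153), RR gives ψ = 0.142, H_out = 5.137 kJ/mol
Linear interpolation between T = 345.5 (H_out = 4.479) and T = 346.4 (H_out = 5.137) on hF = 4.733 gives T ≈ 345.8 K, at which ψ = 0.13.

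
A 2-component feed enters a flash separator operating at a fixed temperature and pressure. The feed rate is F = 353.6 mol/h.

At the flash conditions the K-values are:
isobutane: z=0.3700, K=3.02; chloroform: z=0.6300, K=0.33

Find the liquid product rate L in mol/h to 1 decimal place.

Rachford–Rice: g(β) = Σ zᵢ(Kᵢ−1)/(1+β(Kᵢ−1)) = 0.
Check two-phase: ΣzᵢKᵢ = 1.3253 > 1 and Σzᵢ/Kᵢ = 2.0316 > 1, so g(0) = 0.3253 > 0 and g(1) = -1.0316 < 0.
Iterate (Newton) starting at β = 0.63:
  β = 0.6300: g = -0.40153, g' = -1.1391 → β = 0.2775
  β = 0.2775: g = -0.03958, g' = -1.0467 → β = 0.2397
  β = 0.2397: g = 0.00072, g' = -1.0867 → β = 0.2404
Converged at β = 0.2404.
Then V = β·F = 0.2404·353.6 = 85.0 mol/h and L = F − V = 268.6 mol/h.

L = 268.6 mol/h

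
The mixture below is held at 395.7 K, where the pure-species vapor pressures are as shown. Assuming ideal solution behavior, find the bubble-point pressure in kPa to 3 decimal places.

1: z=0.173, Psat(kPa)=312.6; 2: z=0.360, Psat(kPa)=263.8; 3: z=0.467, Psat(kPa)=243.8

At the bubble point ψ → 0, so ΣzᵢKᵢ = 1 with Kᵢ = Pᵢˢᵃᵗ/P ⇒ P = ΣzᵢPᵢˢᵃᵗ.
P = 0.173·312.6 + 0.360·263.8 + 0.467·243.8 = 262.902 kPa

Pbub = 262.902 kPa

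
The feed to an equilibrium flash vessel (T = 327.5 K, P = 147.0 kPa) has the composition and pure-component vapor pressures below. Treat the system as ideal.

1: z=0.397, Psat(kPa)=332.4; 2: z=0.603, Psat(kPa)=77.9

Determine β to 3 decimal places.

β = 0.366

Raoult's law: Kᵢ = Pᵢˢᵃᵗ/P = Pᵢˢᵃᵗ/147.0.
  K_1 = 332.4/147.0 = 2.26122, K_2 = 77.9/147.0 = 0.52993
Rachford–Rice: g(β) = Σ zᵢ(Kᵢ−1)/(1+β(Kᵢ−1)) = 0.
Check two-phase: ΣzᵢKᵢ = 1.217 > 1 and Σzᵢ/Kᵢ = 1.313 > 1, so g(0) = 0.217 > 0 and g(1) = -0.313 < 0.
Iterate (Newton) starting at β = 0.5:
  β = 0.500: g = -0.0635, g' = -0.465 → β = 0.364
  β = 0.364: g = 0.0014, g' = -0.491 → β = 0.366
Converged at β = 0.366.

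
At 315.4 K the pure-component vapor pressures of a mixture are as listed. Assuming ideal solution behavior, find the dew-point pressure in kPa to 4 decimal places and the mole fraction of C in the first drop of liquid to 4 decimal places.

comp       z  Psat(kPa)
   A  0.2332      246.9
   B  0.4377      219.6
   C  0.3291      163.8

Pdew = 202.1493 kPa, x_C = 0.4061

At the dew point ψ → 1, so Σzᵢ/Kᵢ = 1 with Kᵢ = Pᵢˢᵃᵗ/P ⇒ 1/P = Σzᵢ/Pᵢˢᵃᵗ.
1/P = 0.2332/246.9 + 0.4377/219.6 + 0.3291/163.8 = 0.0049468 ⇒ P = 202.1493 kPa
xᵢ = zᵢP/Pᵢˢᵃᵗ ⇒ x_C = 0.3291·202.1493/163.8 = 0.4061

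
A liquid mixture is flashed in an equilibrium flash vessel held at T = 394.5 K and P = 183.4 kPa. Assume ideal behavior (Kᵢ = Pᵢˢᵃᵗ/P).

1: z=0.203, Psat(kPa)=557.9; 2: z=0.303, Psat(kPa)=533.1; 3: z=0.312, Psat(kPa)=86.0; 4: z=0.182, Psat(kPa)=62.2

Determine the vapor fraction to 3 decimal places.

ψ = 0.616

Raoult's law: Kᵢ = Pᵢˢᵃᵗ/P = Pᵢˢᵃᵗ/183.4.
  K_1 = 557.9/183.4 = 3.04198, K_2 = 533.1/183.4 = 2.90676, K_3 = 86.0/183.4 = 0.46892, K_4 = 62.2/183.4 = 0.33915
Material balance + equilibrium reduce to Σ zᵢ(Kᵢ−1)/(1+ψ(Kᵢ−1)) = 0.
Check two-phase: ΣzᵢKᵢ = 1.706 > 1 and Σzᵢ/Kᵢ = 1.373 > 1, so g(0) = 0.706 > 0 and g(1) = -0.373 < 0.
Newton iteration, ψ⁰ = 0.5:
  ψ = 0.500: g = 0.0956, g' = -0.836 → ψ = 0.614
  ψ = 0.614: g = 0.0015, g' = -0.819 → ψ = 0.616
Converged at ψ = 0.616.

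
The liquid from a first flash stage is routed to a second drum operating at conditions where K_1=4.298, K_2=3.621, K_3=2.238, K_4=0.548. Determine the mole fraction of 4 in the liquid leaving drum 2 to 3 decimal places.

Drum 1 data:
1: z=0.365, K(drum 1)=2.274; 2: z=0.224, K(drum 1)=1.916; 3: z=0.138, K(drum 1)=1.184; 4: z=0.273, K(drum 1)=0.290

Drum 1:
Rachford–Rice: g(ψ₁) = Σ zᵢ(Kᵢ−1)/(1+ψ₁(Kᵢ−1)) = 0.
g(0) = ΣzᵢKᵢ − 1 = 0.502 and g(1) = 1 − Σzᵢ/Kᵢ = -0.335, so a root lies in (0, 1).
Iterate (Newton) starting at ψ₁ = 0.5:
  ψ₁ = 0.500: g = 0.1475, g' = -0.644 → ψ₁ = 0.729
  ψ₁ = 0.729: g = -0.0153, g' = -0.822 → ψ₁ = 0.710
Converged at ψ₁ = 0.710.
Drum-1 compositions:
  1: x = 0.192, y = 0.436
  2: x = 0.136, y = 0.260
  3: x = 0.122, y = 0.145
  4: x = 0.551, y = 0.160
Drum-2 feed = drum-1 liquid: z₂ = (0.1916, 0.1357, 0.1221, 0.5506).
Drum 2:
Let ψ₂ = V/F and solve Σ zᵢ(Kᵢ−1)/(1+ψ₂(Kᵢ−1)) = 0.
Check two-phase: ΣzᵢKᵢ = 1.890 > 1 and Σzᵢ/Kᵢ = 1.141 > 1, so g(0) = 0.890 > 0 and g(1) = -0.141 < 0.
Iterate (Newton) starting at ψ₂ = 0.5:
  ψ₂ = 0.500: g = 0.1643, g' = -0.731 → ψ₂ = 0.725
  ψ₂ = 0.725: g = 0.0186, g' = -0.593 → ψ₂ = 0.756
Converged at ψ₂ = 0.756.
  1: x = 0.055, y = 0.236
  2: x = 0.046, y = 0.165
  3: x = 0.063, y = 0.141
  4: x = 0.837, y = 0.458

x_4 (drum 2) = 0.837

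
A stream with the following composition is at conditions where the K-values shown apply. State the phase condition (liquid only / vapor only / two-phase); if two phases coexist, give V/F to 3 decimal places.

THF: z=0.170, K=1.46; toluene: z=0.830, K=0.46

ΣzᵢKᵢ = 0.630; Σzᵢ/Kᵢ = 1.921.
Since ΣzᵢKᵢ < 1 the mixture is below its bubble point — single liquid phase.

liquid only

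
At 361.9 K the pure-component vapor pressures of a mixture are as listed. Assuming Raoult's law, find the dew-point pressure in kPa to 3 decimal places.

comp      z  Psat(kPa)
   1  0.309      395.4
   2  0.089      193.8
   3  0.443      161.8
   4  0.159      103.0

At the dew point ψ → 1, so Σzᵢ/Kᵢ = 1 with Kᵢ = Pᵢˢᵃᵗ/P ⇒ 1/P = Σzᵢ/Pᵢˢᵃᵗ.
1/P = 0.309/395.4 + 0.089/193.8 + 0.443/161.8 + 0.159/103.0 = 0.005522 ⇒ P = 181.082 kPa

Pdew = 181.082 kPa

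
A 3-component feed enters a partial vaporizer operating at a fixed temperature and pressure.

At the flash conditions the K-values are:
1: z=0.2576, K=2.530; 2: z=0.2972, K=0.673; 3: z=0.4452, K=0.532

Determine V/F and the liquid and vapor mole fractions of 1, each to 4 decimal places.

V/F = 0.1396, x_1 = 0.2123, y_1 = 0.5370

Material balance + equilibrium reduce to Σ zᵢ(Kᵢ−1)/(1+V/F(Kᵢ−1)) = 0.
g(0) = ΣzᵢKᵢ − 1 = 0.0886 and g(1) = 1 − Σzᵢ/Kᵢ = -0.3803, so a root lies in (0, 1).
Newton–Raphson from V/F = 0.5:
  V/F = 0.5000: g = -0.16488, g' = -0.4052 → V/F = 0.0931
  V/F = 0.0931: g = 0.02693, g' = -0.6025 → V/F = 0.1378
  V/F = 0.1378: g = 0.00104, g' = -0.5576 → V/F = 0.1396
Converged at V/F = 0.1396.
Compositions from xᵢ = zᵢ/(1+V/F(Kᵢ−1)), yᵢ = Kᵢxᵢ:
  1: x = 0.2123, y = 0.5370
  2: x = 0.3114, y = 0.2096
  3: x = 0.4763, y = 0.2534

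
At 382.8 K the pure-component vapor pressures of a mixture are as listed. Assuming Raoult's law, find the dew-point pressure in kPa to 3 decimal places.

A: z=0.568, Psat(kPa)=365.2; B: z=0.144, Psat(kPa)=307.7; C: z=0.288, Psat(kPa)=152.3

Pdew = 255.473 kPa

At the dew point ψ → 1, so Σzᵢ/Kᵢ = 1 with Kᵢ = Pᵢˢᵃᵗ/P ⇒ 1/P = Σzᵢ/Pᵢˢᵃᵗ.
1/P = 0.568/365.2 + 0.144/307.7 + 0.288/152.3 = 0.003914 ⇒ P = 255.473 kPa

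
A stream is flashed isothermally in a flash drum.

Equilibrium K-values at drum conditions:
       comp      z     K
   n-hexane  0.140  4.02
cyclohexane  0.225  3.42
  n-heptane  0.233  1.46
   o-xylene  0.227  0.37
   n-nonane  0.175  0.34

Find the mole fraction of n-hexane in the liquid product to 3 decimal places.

x_n-hexane = 0.048

Rachford–Rice: g(V/F) = Σ zᵢ(Kᵢ−1)/(1+V/F(Kᵢ−1)) = 0.
g(0) = ΣzᵢKᵢ − 1 = 0.816 and g(1) = 1 − Σzᵢ/Kᵢ = -0.388, so a root lies in (0, 1).
Iterate (Newton) starting at V/F = 0.5:
  V/F = 0.500: g = 0.1208, g' = -0.867 → V/F = 0.639
  V/F = 0.639: g = 0.0016, g' = -0.862 → V/F = 0.641
Converged at V/F = 0.641.
Compositions from xᵢ = zᵢ/(1+V/F(Kᵢ−1)), yᵢ = Kᵢxᵢ:
  n-hexane: x = 0.048, y = 0.192
  cyclohexane: x = 0.088, y = 0.302
  n-heptane: x = 0.180, y = 0.263
  o-xylene: x = 0.381, y = 0.141
  n-nonane: x = 0.303, y = 0.103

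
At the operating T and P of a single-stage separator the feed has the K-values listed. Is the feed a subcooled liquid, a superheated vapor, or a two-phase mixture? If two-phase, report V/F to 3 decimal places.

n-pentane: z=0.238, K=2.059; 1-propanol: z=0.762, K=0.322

subcooled liquid

ΣzᵢKᵢ = 0.735; Σzᵢ/Kᵢ = 2.482.
Since ΣzᵢKᵢ < 1 the mixture is below its bubble point — single liquid phase.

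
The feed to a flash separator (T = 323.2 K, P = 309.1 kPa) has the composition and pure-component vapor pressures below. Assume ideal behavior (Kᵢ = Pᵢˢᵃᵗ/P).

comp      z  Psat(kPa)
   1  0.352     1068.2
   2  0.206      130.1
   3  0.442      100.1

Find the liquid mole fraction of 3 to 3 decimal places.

Raoult's law: Kᵢ = Pᵢˢᵃᵗ/P = Pᵢˢᵃᵗ/309.1.
  K_1 = 1068.2/309.1 = 3.45584, K_2 = 130.1/309.1 = 0.42090, K_3 = 100.1/309.1 = 0.32384
Rachford–Rice: g(V/F) = Σ zᵢ(Kᵢ−1)/(1+V/F(Kᵢ−1)) = 0.
Check two-phase: ΣzᵢKᵢ = 1.446 > 1 and Σzᵢ/Kᵢ = 1.956 > 1, so g(0) = 0.446 > 0 and g(1) = -0.956 < 0.
Newton–Raphson from V/F = 0.59:
  V/F = 0.590: g = -0.3254, g' = -1.073 → V/F = 0.287
  V/F = 0.287: g = -0.0064, g' = -1.141 → V/F = 0.281
Converged at V/F = 0.281.
Compositions from xᵢ = zᵢ/(1+V/F(Kᵢ−1)), yᵢ = Kᵢxᵢ:
  1: x = 0.208, y = 0.720
  2: x = 0.246, y = 0.104
  3: x = 0.546, y = 0.177

x_3 = 0.546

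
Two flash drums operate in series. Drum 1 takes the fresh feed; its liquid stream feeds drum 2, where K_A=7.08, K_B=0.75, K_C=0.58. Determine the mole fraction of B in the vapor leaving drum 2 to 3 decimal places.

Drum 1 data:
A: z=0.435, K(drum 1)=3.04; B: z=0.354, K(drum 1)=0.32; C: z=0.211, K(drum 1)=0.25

y_B (drum 2) = 0.416

Drum 1:
Rachford–Rice: g(ψ₁) = Σ zᵢ(Kᵢ−1)/(1+ψ₁(Kᵢ−1)) = 0.
Feasibility: ΣzᵢKᵢ = 1.488, Σzᵢ/Kᵢ = 2.093 — both > 1, two phases present.
Iterate (Newton) starting at ψ₁ = 0.51:
  ψ₁ = 0.510: g = -0.1899, g' = -1.130 → ψ₁ = 0.342
  ψ₁ = 0.342: g = -0.0037, g' = -1.121 → ψ₁ = 0.339
Converged at ψ₁ = 0.339.
Drum-1 compositions:
  A: x = 0.257, y = 0.782
  B: x = 0.460, y = 0.147
  C: x = 0.283, y = 0.071
Drum-2 feed = drum-1 liquid: z₂ = (0.2573, 0.4599, 0.2828).
Drum 2:
Let ψ₂ = V/F and solve Σ zᵢ(Kᵢ−1)/(1+ψ₂(Kᵢ−1)) = 0.
g(0) = ΣzᵢKᵢ − 1 = 1.330 and g(1) = 1 − Σzᵢ/Kᵢ = -0.137, so a root lies in (0, 1).
Newton–Raphson from ψ₂ = 0.5:
  ψ₂ = 0.500: g = 0.1054, g' = -0.700 → ψ₂ = 0.651
  ψ₂ = 0.651: g = 0.0149, g' = -0.523 → ψ₂ = 0.679
  ψ₂ = 0.679: g = 0.0003, g' = -0.501 → ψ₂ = 0.680
Converged at ψ₂ = 0.680.
  A: x = 0.050, y = 0.355
  B: x = 0.554, y = 0.416
  C: x = 0.396, y = 0.230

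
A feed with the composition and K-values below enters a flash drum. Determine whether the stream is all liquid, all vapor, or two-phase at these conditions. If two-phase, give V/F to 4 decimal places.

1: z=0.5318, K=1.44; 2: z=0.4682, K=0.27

ΣzᵢKᵢ = 0.8922; Σzᵢ/Kᵢ = 2.1034.
Since ΣzᵢKᵢ < 1 the mixture is below its bubble point — single liquid phase.

all liquid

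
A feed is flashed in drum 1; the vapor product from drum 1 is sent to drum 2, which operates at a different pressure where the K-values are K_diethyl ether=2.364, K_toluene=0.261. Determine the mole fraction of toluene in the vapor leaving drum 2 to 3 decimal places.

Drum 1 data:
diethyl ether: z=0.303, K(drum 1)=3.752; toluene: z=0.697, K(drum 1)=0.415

y_toluene (drum 2) = 0.169

Drum 1:
Newton–Raphson from ψ₁ = 0.68:
  ψ₁ = 0.680: g = -0.3867, g' = -0.936 → ψ₁ = 0.267
  ψ₁ = 0.267: g = -0.0025, g' = -1.098 → ψ₁ = 0.265
Converged at ψ₁ = 0.265.
Drum-1 compositions:
  diethyl ether: x = 0.175, y = 0.658
  toluene: x = 0.825, y = 0.342
Drum-2 feed = drum-1 vapor: z₂ = (0.6578, 0.3422).
Drum 2:
Binary case is linear: z₁(K₁−1)(1+ψ₂(K₂−1)) + z₂(K₂−1)(1+ψ₂(K₁−1)) = 0
⇒ ψ₂ = [z₁(K₁−1)+z₂(K₂−1)] / [−(K₁−1)(K₂−1)] = 0.6443/1.0080 = 0.639
  diethyl ether: x = 0.351, y = 0.831
  toluene: x = 0.649, y = 0.169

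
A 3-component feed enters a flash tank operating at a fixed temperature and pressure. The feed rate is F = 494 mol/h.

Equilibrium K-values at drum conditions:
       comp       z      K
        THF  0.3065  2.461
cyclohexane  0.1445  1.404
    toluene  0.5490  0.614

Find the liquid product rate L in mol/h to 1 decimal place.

L = 183.2 mol/h

Let ψ = V/F and solve Σ zᵢ(Kᵢ−1)/(1+ψ(Kᵢ−1)) = 0.
g(0) = ΣzᵢKᵢ − 1 = 0.2943 and g(1) = 1 − Σzᵢ/Kᵢ = -0.1216, so a root lies in (0, 1).
Newton–Raphson from ψ = 0.5:
  ψ = 0.5000: g = 0.04474, g' = -0.3604 → ψ = 0.6241
  ψ = 0.6241: g = 0.00167, g' = -0.3360 → ψ = 0.6291
Converged at ψ = 0.6291.
Then V = ψ·F = 0.6291·494 = 310.8 mol/h and L = F − V = 183.2 mol/h.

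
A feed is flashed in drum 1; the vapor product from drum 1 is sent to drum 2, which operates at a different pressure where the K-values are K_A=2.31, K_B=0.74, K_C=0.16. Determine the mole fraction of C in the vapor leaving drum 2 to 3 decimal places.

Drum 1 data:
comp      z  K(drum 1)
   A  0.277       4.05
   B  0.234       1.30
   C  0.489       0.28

Drum 1:
Iterate (Newton) starting at ψ₁ = 0.4:
  ψ₁ = 0.400: g = -0.0513, g' = -1.040 → ψ₁ = 0.351
Converged at ψ₁ = 0.351.
Drum-1 compositions:
  A: x = 0.134, y = 0.542
  B: x = 0.212, y = 0.275
  C: x = 0.655, y = 0.183
Drum-2 feed = drum-1 vapor: z₂ = (0.5415, 0.2752, 0.1833).
Drum 2:
Material balance + equilibrium reduce to Σ zᵢ(Kᵢ−1)/(1+ψ₂(Kᵢ−1)) = 0.
Feasibility: ΣzᵢKᵢ = 1.484, Σzᵢ/Kᵢ = 1.752 — both > 1, two phases present.
Newton iteration, ψ₂⁰ = 0.4:
  ψ₂ = 0.400: g = 0.1538, g' = -0.717 → ψ₂ = 0.615
  ψ₂ = 0.615: g = -0.0104, g' = -0.864 → ψ₂ = 0.603
  ψ₂ = 0.603: g = -0.0001, g' = -0.847 → ψ₂ = 0.602
Converged at ψ₂ = 0.602.
  A: x = 0.303, y = 0.699
  B: x = 0.326, y = 0.241
  C: x = 0.371, y = 0.059

y_C (drum 2) = 0.059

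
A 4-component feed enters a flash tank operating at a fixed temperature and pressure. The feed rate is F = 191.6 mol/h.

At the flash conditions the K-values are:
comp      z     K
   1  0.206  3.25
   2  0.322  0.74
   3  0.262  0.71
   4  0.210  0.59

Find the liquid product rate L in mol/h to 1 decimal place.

L = 132.3 mol/h

Material balance + equilibrium reduce to Σ zᵢ(Kᵢ−1)/(1+V/F(Kᵢ−1)) = 0.
g(0) = ΣzᵢKᵢ − 1 = 0.218 and g(1) = 1 − Σzᵢ/Kᵢ = -0.223, so a root lies in (0, 1).
Iterate (Newton) starting at V/F = 0.51:
  V/F = 0.510: g = -0.0787, g' = -0.342 → V/F = 0.280
  V/F = 0.280: g = 0.0142, g' = -0.489 → V/F = 0.309
  V/F = 0.309: g = 0.0004, g' = -0.462 → V/F = 0.310
Converged at V/F = 0.310.
Then V = V/F·F = 0.3097·191.6 = 59.3 mol/h and L = F − V = 132.3 mol/h.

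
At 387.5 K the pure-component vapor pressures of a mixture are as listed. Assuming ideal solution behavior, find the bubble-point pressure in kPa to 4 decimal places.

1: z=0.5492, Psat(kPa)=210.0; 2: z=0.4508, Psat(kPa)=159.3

Pbub = 187.1444 kPa

At the bubble point ψ → 0, so ΣzᵢKᵢ = 1 with Kᵢ = Pᵢˢᵃᵗ/P ⇒ P = ΣzᵢPᵢˢᵃᵗ.
P = 0.5492·210.0 + 0.4508·159.3 = 187.1444 kPa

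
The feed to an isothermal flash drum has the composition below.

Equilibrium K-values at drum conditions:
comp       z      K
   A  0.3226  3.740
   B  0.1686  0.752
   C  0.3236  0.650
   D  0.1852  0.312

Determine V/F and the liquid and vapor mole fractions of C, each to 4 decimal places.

V/F = 0.4911, x_C = 0.3908, y_C = 0.2540

Newton–Raphson from V/F = 0.59:
  V/F = 0.5900: g = -0.06838, g' = -0.6793 → V/F = 0.4893
  V/F = 0.4893: g = 0.00128, g' = -0.7124 → V/F = 0.4911
Converged at V/F = 0.4911.
Compositions from xᵢ = zᵢ/(1+V/F(Kᵢ−1)), yᵢ = Kᵢxᵢ:
  A: x = 0.1375, y = 0.5144
  B: x = 0.1920, y = 0.1444
  C: x = 0.3908, y = 0.2540
  D: x = 0.2797, y = 0.0873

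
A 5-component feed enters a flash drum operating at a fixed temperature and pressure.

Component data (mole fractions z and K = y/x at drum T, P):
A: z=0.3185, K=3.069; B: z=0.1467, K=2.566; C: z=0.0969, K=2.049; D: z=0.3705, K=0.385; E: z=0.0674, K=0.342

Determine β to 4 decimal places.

β = 0.6479

Newton iteration, β⁰ = 0.36:
  β = 0.3600: g = 0.24760, g' = -0.9324 → β = 0.6255
  β = 0.6255: g = 0.01895, g' = -0.8441 → β = 0.6480
  β = 0.6480: g = -0.00008, g' = -0.8513 → β = 0.6479
Converged at β = 0.6479.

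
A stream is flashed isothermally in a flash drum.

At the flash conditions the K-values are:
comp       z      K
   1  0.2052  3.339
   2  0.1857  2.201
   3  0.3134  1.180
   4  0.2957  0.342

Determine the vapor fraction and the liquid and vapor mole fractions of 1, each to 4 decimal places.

Rachford–Rice: g(ψ) = Σ zᵢ(Kᵢ−1)/(1+ψ(Kᵢ−1)) = 0.
Check two-phase: ΣzᵢKᵢ = 1.5648 > 1 and Σzᵢ/Kᵢ = 1.2760 > 1, so g(0) = 0.5648 > 0 and g(1) = -0.2760 < 0.
Newton–Raphson from ψ = 0.5:
  ψ = 0.5000: g = 0.12236, g' = -0.6360 → ψ = 0.6924
  ψ = 0.6924: g = -0.00225, g' = -0.6835 → ψ = 0.6891
Converged at ψ = 0.6891.
Compositions from xᵢ = zᵢ/(1+ψ(Kᵢ−1)), yᵢ = Kᵢxᵢ:
  1: x = 0.0786, y = 0.2623
  2: x = 0.1016, y = 0.2236
  3: x = 0.2788, y = 0.3290
  4: x = 0.5410, y = 0.1850

ψ = 0.6891, x_1 = 0.0786, y_1 = 0.2623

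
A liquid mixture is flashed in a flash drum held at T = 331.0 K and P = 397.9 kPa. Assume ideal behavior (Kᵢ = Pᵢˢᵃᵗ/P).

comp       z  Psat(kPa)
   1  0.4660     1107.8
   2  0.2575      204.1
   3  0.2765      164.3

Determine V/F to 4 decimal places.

Raoult's law: Kᵢ = Pᵢˢᵃᵗ/P = Pᵢˢᵃᵗ/397.9.
  K_1 = 1107.8/397.9 = 2.784117, K_2 = 204.1/397.9 = 0.512943, K_3 = 164.3/397.9 = 0.412918
Material balance + equilibrium reduce to Σ zᵢ(Kᵢ−1)/(1+V/F(Kᵢ−1)) = 0.
g(0) = ΣzᵢKᵢ − 1 = 0.5437 and g(1) = 1 − Σzᵢ/Kᵢ = -0.3390, so a root lies in (0, 1).
Iterate (Newton) starting at V/F = 0.5:
  V/F = 0.5000: g = 0.04385, g' = -0.7120 → V/F = 0.5616
  V/F = 0.5616: g = 0.00049, g' = -0.6980 → V/F = 0.5623
Converged at V/F = 0.5623.

V/F = 0.5623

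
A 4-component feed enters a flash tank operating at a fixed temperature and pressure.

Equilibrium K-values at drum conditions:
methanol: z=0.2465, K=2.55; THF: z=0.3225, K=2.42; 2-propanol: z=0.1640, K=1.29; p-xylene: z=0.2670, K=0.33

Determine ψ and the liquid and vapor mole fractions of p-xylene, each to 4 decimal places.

ψ = 0.8444, x_p-xylene = 0.6148, y_p-xylene = 0.2029

Material balance + equilibrium reduce to Σ zᵢ(Kᵢ−1)/(1+ψ(Kᵢ−1)) = 0.
Check two-phase: ΣzᵢKᵢ = 1.7087 > 1 and Σzᵢ/Kᵢ = 1.1662 > 1, so g(0) = 0.7087 > 0 and g(1) = -0.1662 < 0.
Iterate (Newton) starting at ψ = 0.5:
  ψ = 0.5000: g = 0.25559, g' = -0.6919 → ψ = 0.8694
  ψ = 0.8694: g = -0.02280, g' = -0.9341 → ψ = 0.8450
  ψ = 0.8450: g = -0.00054, g' = -0.8910 → ψ = 0.8444
Converged at ψ = 0.8444.
Compositions from xᵢ = zᵢ/(1+ψ(Kᵢ−1)), yᵢ = Kᵢxᵢ:
  methanol: x = 0.1068, y = 0.2723
  THF: x = 0.1467, y = 0.3549
  2-propanol: x = 0.1317, y = 0.1699
  p-xylene: x = 0.6148, y = 0.2029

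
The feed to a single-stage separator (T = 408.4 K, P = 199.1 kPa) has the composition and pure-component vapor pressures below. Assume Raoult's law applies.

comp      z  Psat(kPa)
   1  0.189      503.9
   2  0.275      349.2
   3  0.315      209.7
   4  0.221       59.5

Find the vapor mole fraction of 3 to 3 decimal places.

y_3 = 0.320

Raoult's law: Kᵢ = Pᵢˢᵃᵗ/P = Pᵢˢᵃᵗ/199.1.
  K_1 = 503.9/199.1 = 2.53089, K_2 = 349.2/199.1 = 1.75389, K_3 = 209.7/199.1 = 1.05324, K_4 = 59.5/199.1 = 0.29884
Newton–Raphson from V/F = 0.55:
  V/F = 0.550: g = 0.0677, g' = -0.497 → V/F = 0.686
  V/F = 0.686: g = -0.0047, g' = -0.578 → V/F = 0.678
Converged at V/F = 0.678.
Compositions from xᵢ = zᵢ/(1+V/F(Kᵢ−1)), yᵢ = Kᵢxᵢ:
  1: x = 0.093, y = 0.235
  2: x = 0.182, y = 0.319
  3: x = 0.304, y = 0.320
  4: x = 0.421, y = 0.126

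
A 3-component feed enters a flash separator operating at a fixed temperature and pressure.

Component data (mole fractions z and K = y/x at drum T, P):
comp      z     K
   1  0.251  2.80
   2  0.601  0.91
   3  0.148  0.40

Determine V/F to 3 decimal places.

Newton iteration, V/F⁰ = 0.5:
  V/F = 0.500: g = 0.0543, g' = -0.339 → V/F = 0.660
  V/F = 0.660: g = 0.0020, g' = -0.321 → V/F = 0.666
Converged at V/F = 0.666.

V/F = 0.666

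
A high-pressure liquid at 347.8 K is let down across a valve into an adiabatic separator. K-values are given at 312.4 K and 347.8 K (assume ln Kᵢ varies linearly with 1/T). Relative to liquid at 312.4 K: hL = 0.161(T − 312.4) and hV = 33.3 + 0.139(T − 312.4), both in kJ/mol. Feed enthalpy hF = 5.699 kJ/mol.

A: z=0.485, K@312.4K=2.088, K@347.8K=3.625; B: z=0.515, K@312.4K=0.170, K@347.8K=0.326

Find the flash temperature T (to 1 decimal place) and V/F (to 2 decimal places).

T = 315.1 K, V/F = 0.16

Adiabatic flash: solve Rachford–Rice at each trial T, then check hF = ψ·hV(T) + (1−ψ)·hL(T).
  T = 312.4 K: K = (2.088, 0.170), RR gives ψ = 0.111, H_out = 3.696 kJ/mol
  T = 347.8 K: K = (3.625, 0.326), RR gives ψ = 0.523, H_out = 22.721 kJ/mol
  T = 330.1 K: K = (2.792, 0.240), RR gives ψ = 0.350, H_out = 14.382 kJ/mol
  T = 321.2 K: K = (2.422, 0.203), RR gives ψ = 0.246, H_out = 9.564 kJ/mol
  T = 316.8 K: K = (2.251, 0.186), RR gives ψ = 0.184, H_out = 6.821 kJ/mol
  T = 314.6 K: K = (2.169, 0.178), RR gives ψ = 0.149, H_out = 5.315 kJ/mol
  T = 315.7 K: K = (2.210, 0.182), RR gives ψ = 0.167, H_out = 6.081 kJ/mol
  T = 315.1 K: K = (2.187, 0.180), RR gives ψ = 0.157, H_out = 5.666 kJ/mol
Linear interpolation between T = 315.1 (H_out = 5.666) and T = 315.7 (H_out = 6.081) on hF = 5.699 gives T ≈ 315.1 K, at which ψ = 0.16.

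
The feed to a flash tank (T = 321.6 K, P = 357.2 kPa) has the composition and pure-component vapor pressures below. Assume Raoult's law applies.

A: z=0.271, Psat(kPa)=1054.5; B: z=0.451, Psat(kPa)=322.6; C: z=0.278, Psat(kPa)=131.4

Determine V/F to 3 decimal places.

V/F = 0.431

Raoult's law: Kᵢ = Pᵢˢᵃᵗ/P = Pᵢˢᵃᵗ/357.2.
  K_A = 1054.5/357.2 = 2.95213, K_B = 322.6/357.2 = 0.90314, K_C = 131.4/357.2 = 0.36786
Newton iteration, V/F⁰ = 0.5:
  V/F = 0.500: g = -0.0351, g' = -0.507 → V/F = 0.431
Converged at V/F = 0.431.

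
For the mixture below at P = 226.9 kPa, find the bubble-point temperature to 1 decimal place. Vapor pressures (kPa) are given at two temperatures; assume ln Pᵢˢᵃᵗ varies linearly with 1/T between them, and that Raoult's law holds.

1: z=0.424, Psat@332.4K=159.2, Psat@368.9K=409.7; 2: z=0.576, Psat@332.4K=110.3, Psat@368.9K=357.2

T = 350.4 K

Bubble-point temperature: ΣzᵢPᵢˢᵃᵗ(T) = P. Interpolate ln Pᵢˢᵃᵗ = aᵢ + bᵢ/T.
  T = 332.4 K: ΣzᵢPᵢˢᵃᵗ = 131.03 kPa
  T = 368.9 K: ΣzᵢPᵢˢᵃᵗ = 379.46 kPa
  T = 350.6 K: ΣzᵢPᵢˢᵃᵗ = 228.53 kPa
  T = 341.5 K: ΣzᵢPᵢˢᵃᵗ = 174.26 kPa
  T = 346.1 K: ΣzᵢPᵢˢᵃᵗ = 200.19 kPa
  T = 348.4 K: ΣzᵢPᵢˢᵃᵗ = 214.29 kPa
  T = 349.5 K: ΣzᵢPᵢˢᵃᵗ = 221.32 kPa
Interpolating between 349.5 K and 350.6 K gives T ≈ 350.4 K.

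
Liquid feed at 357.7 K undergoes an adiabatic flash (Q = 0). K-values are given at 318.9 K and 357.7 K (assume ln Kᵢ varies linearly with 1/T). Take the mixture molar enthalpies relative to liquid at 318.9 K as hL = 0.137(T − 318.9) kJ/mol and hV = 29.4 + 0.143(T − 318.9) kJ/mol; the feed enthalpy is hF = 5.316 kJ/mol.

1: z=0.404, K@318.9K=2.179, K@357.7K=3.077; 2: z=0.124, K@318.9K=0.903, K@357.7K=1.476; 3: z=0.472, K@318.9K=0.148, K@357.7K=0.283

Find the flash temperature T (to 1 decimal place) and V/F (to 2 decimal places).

T = 325.8 K, V/F = 0.15

Adiabatic flash: solve Rachford–Rice at each trial T, then check hF = ψ·hV(T) + (1−ψ)·hL(T).
  T = 318.9 K: K = (2.179, 0.903, 0.148), RR gives ψ = 0.070, H_out = 2.066 kJ/mol
  T = 357.7 K: K = (3.077, 1.476, 0.283), RR gives ψ = 0.433, H_out = 18.145 kJ/mol
  T = 338.3 K: K = (2.615, 1.171, 0.208), RR gives ψ = 0.269, H_out = 10.612 kJ/mol
  T = 328.6 K: K = (2.394, 1.032, 0.177), RR gives ψ = 0.178, H_out = 6.561 kJ/mol
  T = 323.8 K: K = (2.286, 0.967, 0.162), RR gives ψ = 0.127, H_out = 4.409 kJ/mol
  T = 326.2 K: K = (2.340, 0.999, 0.169), RR gives ψ = 0.153, H_out = 5.501 kJ/mol
Linear interpolation between T = 323.8 (H_out = 4.409) and T = 326.2 (H_out = 5.501) on hF = 5.316 gives T ≈ 325.8 K, at which ψ = 0.15.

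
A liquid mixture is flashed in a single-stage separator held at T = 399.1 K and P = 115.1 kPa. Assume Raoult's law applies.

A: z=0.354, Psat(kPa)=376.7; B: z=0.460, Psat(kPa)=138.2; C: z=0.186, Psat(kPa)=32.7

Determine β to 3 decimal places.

Raoult's law: Kᵢ = Pᵢˢᵃᵗ/P = Pᵢˢᵃᵗ/115.1.
  K_A = 376.7/115.1 = 3.27281, K_B = 138.2/115.1 = 1.20070, K_C = 32.7/115.1 = 0.28410
Newton iteration, β⁰ = 0.5:
  β = 0.500: g = 0.2531, g' = -0.647 → β = 0.891
  β = 0.891: g = -0.0235, g' = -0.940 → β = 0.866
  β = 0.866: g = -0.0008, g' = -0.881 → β = 0.865
Converged at β = 0.865.

β = 0.865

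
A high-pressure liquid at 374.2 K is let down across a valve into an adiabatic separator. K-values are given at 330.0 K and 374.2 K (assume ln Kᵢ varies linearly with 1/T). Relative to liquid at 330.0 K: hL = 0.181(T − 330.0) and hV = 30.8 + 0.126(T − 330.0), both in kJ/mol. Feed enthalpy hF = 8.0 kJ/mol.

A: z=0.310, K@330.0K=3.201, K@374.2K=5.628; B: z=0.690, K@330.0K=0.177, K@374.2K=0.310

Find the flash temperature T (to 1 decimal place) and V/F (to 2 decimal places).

Adiabatic flash: solve Rachford–Rice at each trial T, then check hF = ψ·hV(T) + (1−ψ)·hL(T).
  T = 330.0 K: K = (3.201, 0.177), RR gives ψ = 0.063, H_out = 1.946 kJ/mol
  T = 374.2 K: K = (5.628, 0.310), RR gives ψ = 0.300, H_out = 16.516 kJ/mol
  T = 352.1 K: K = (4.320, 0.238), RR gives ψ = 0.199, H_out = 9.894 kJ/mol
  T = 341.1 K: K = (3.739, 0.207), RR gives ψ = 0.139, H_out = 6.200 kJ/mol
  T = 346.6 K: K = (4.024, 0.222), RR gives ψ = 0.170, H_out = 8.096 kJ/mol
  T = 343.9 K: K = (3.883, 0.214), RR gives ψ = 0.155, H_out = 7.179 kJ/mol
  T = 345.2 K: K = (3.950, 0.218), RR gives ψ = 0.163, H_out = 7.624 kJ/mol
Linear interpolation between T = 345.2 (H_out = 7.624) and T = 346.6 (H_out = 8.096) on hF = 8.0 gives T ≈ 346.3 K, at which ψ = 0.17.

T = 346.3 K, V/F = 0.17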